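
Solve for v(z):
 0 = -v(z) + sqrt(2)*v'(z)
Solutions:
 v(z) = C1*exp(sqrt(2)*z/2)


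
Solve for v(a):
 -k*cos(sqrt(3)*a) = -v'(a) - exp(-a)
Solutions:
 v(a) = C1 + sqrt(3)*k*sin(sqrt(3)*a)/3 + exp(-a)


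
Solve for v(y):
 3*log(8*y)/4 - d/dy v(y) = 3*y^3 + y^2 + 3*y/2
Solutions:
 v(y) = C1 - 3*y^4/4 - y^3/3 - 3*y^2/4 + 3*y*log(y)/4 - 3*y/4 + 9*y*log(2)/4


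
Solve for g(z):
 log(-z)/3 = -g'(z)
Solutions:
 g(z) = C1 - z*log(-z)/3 + z/3


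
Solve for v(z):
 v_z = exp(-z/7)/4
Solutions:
 v(z) = C1 - 7*exp(-z/7)/4


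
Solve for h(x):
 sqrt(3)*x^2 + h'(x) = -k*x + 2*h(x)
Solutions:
 h(x) = C1*exp(2*x) + k*x/2 + k/4 + sqrt(3)*x^2/2 + sqrt(3)*x/2 + sqrt(3)/4


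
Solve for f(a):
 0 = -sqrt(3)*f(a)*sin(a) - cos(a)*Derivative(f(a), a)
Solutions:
 f(a) = C1*cos(a)^(sqrt(3))


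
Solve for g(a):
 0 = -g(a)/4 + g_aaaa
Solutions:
 g(a) = C1*exp(-sqrt(2)*a/2) + C2*exp(sqrt(2)*a/2) + C3*sin(sqrt(2)*a/2) + C4*cos(sqrt(2)*a/2)


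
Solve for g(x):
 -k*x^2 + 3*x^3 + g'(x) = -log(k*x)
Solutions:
 g(x) = C1 + k*x^3/3 - 3*x^4/4 - x*log(k*x) + x


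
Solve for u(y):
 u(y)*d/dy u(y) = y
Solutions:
 u(y) = -sqrt(C1 + y^2)
 u(y) = sqrt(C1 + y^2)


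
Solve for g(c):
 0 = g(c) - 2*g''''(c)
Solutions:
 g(c) = C1*exp(-2^(3/4)*c/2) + C2*exp(2^(3/4)*c/2) + C3*sin(2^(3/4)*c/2) + C4*cos(2^(3/4)*c/2)


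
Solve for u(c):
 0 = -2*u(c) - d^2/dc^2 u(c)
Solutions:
 u(c) = C1*sin(sqrt(2)*c) + C2*cos(sqrt(2)*c)


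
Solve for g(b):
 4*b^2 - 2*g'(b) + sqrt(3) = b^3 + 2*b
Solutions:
 g(b) = C1 - b^4/8 + 2*b^3/3 - b^2/2 + sqrt(3)*b/2


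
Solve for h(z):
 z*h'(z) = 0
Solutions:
 h(z) = C1


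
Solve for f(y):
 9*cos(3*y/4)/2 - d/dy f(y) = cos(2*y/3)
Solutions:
 f(y) = C1 - 3*sin(2*y/3)/2 + 6*sin(3*y/4)


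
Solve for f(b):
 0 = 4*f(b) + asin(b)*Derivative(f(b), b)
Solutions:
 f(b) = C1*exp(-4*Integral(1/asin(b), b))


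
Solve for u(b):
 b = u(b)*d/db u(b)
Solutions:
 u(b) = -sqrt(C1 + b^2)
 u(b) = sqrt(C1 + b^2)


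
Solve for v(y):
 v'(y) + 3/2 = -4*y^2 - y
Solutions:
 v(y) = C1 - 4*y^3/3 - y^2/2 - 3*y/2


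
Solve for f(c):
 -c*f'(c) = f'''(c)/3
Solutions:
 f(c) = C1 + Integral(C2*airyai(-3^(1/3)*c) + C3*airybi(-3^(1/3)*c), c)


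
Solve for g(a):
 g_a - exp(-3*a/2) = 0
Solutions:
 g(a) = C1 - 2*exp(-3*a/2)/3


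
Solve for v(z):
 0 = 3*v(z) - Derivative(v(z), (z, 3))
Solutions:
 v(z) = C3*exp(3^(1/3)*z) + (C1*sin(3^(5/6)*z/2) + C2*cos(3^(5/6)*z/2))*exp(-3^(1/3)*z/2)


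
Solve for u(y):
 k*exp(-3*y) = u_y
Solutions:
 u(y) = C1 - k*exp(-3*y)/3


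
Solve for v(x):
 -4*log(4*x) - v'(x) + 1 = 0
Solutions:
 v(x) = C1 - 4*x*log(x) - x*log(256) + 5*x


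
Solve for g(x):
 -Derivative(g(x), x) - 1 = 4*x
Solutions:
 g(x) = C1 - 2*x^2 - x


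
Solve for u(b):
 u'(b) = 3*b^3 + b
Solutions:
 u(b) = C1 + 3*b^4/4 + b^2/2


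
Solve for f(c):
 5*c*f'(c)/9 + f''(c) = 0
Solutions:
 f(c) = C1 + C2*erf(sqrt(10)*c/6)


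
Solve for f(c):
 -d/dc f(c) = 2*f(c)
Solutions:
 f(c) = C1*exp(-2*c)


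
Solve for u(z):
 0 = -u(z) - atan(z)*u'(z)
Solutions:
 u(z) = C1*exp(-Integral(1/atan(z), z))


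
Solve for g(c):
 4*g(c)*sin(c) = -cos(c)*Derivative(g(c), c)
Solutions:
 g(c) = C1*cos(c)^4


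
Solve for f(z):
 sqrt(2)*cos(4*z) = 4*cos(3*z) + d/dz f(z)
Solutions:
 f(z) = C1 - 4*sin(3*z)/3 + sqrt(2)*sin(4*z)/4


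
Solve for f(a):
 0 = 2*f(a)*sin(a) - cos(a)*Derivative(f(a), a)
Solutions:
 f(a) = C1/cos(a)^2


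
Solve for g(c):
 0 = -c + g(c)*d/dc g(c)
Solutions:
 g(c) = -sqrt(C1 + c^2)
 g(c) = sqrt(C1 + c^2)


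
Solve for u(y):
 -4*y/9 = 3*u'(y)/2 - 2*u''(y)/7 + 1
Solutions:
 u(y) = C1 + C2*exp(21*y/4) - 4*y^2/27 - 410*y/567


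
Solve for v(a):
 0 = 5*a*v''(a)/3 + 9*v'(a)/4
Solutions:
 v(a) = C1 + C2/a^(7/20)


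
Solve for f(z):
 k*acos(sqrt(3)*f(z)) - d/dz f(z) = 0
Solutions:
 Integral(1/acos(sqrt(3)*_y), (_y, f(z))) = C1 + k*z


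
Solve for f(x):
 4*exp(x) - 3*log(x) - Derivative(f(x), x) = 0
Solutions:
 f(x) = C1 - 3*x*log(x) + 3*x + 4*exp(x)


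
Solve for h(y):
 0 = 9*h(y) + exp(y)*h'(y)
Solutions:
 h(y) = C1*exp(9*exp(-y))


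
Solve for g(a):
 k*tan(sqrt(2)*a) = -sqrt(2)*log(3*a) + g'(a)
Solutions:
 g(a) = C1 + sqrt(2)*a*(log(a) - 1) + sqrt(2)*a*log(3) - sqrt(2)*k*log(cos(sqrt(2)*a))/2


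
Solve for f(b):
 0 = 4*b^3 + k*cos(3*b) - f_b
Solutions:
 f(b) = C1 + b^4 + k*sin(3*b)/3


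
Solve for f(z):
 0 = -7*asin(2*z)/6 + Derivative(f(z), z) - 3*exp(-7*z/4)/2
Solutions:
 f(z) = C1 + 7*z*asin(2*z)/6 + 7*sqrt(1 - 4*z^2)/12 - 6*exp(-7*z/4)/7


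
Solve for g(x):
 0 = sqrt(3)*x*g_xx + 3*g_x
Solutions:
 g(x) = C1 + C2*x^(1 - sqrt(3))


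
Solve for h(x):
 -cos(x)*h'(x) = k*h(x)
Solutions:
 h(x) = C1*exp(k*(log(sin(x) - 1) - log(sin(x) + 1))/2)


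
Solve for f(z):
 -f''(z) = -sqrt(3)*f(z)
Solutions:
 f(z) = C1*exp(-3^(1/4)*z) + C2*exp(3^(1/4)*z)


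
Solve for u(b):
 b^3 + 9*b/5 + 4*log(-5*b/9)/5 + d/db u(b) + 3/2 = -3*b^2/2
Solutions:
 u(b) = C1 - b^4/4 - b^3/2 - 9*b^2/10 - 4*b*log(-b)/5 + b*(-8*log(5) - 7 + 16*log(3))/10


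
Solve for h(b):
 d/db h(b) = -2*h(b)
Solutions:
 h(b) = C1*exp(-2*b)


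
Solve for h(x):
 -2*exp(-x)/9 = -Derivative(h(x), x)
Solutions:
 h(x) = C1 - 2*exp(-x)/9


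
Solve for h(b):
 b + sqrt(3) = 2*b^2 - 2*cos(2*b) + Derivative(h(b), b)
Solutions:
 h(b) = C1 - 2*b^3/3 + b^2/2 + sqrt(3)*b + sin(2*b)


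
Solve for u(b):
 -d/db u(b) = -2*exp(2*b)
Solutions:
 u(b) = C1 + exp(2*b)


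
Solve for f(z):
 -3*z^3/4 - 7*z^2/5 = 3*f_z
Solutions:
 f(z) = C1 - z^4/16 - 7*z^3/45


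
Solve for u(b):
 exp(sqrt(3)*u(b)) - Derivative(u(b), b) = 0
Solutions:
 u(b) = sqrt(3)*(2*log(-1/(C1 + b)) - log(3))/6


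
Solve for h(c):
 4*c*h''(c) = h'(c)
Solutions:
 h(c) = C1 + C2*c^(5/4)


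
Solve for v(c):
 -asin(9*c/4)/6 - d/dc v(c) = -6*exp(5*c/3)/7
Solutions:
 v(c) = C1 - c*asin(9*c/4)/6 - sqrt(16 - 81*c^2)/54 + 18*exp(5*c/3)/35


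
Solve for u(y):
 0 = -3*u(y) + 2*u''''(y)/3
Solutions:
 u(y) = C1*exp(-2^(3/4)*sqrt(3)*y/2) + C2*exp(2^(3/4)*sqrt(3)*y/2) + C3*sin(2^(3/4)*sqrt(3)*y/2) + C4*cos(2^(3/4)*sqrt(3)*y/2)


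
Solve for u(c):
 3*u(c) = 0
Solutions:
 u(c) = 0


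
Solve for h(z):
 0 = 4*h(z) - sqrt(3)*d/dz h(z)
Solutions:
 h(z) = C1*exp(4*sqrt(3)*z/3)


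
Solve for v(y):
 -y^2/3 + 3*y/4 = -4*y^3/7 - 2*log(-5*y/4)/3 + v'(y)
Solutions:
 v(y) = C1 + y^4/7 - y^3/9 + 3*y^2/8 + 2*y*log(-y)/3 + 2*y*(-2*log(2) - 1 + log(5))/3


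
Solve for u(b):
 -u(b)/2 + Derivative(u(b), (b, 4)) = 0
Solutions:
 u(b) = C1*exp(-2^(3/4)*b/2) + C2*exp(2^(3/4)*b/2) + C3*sin(2^(3/4)*b/2) + C4*cos(2^(3/4)*b/2)


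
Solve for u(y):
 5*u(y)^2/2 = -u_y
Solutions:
 u(y) = 2/(C1 + 5*y)


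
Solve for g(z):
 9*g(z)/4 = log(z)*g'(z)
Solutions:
 g(z) = C1*exp(9*li(z)/4)


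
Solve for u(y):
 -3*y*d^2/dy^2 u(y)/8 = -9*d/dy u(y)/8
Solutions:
 u(y) = C1 + C2*y^4


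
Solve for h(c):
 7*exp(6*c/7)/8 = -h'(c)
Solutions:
 h(c) = C1 - 49*exp(6*c/7)/48


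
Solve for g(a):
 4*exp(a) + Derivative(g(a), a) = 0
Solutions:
 g(a) = C1 - 4*exp(a)


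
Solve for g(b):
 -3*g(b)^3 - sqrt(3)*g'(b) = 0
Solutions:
 g(b) = -sqrt(2)*sqrt(-1/(C1 - sqrt(3)*b))/2
 g(b) = sqrt(2)*sqrt(-1/(C1 - sqrt(3)*b))/2


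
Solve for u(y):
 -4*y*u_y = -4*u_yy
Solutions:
 u(y) = C1 + C2*erfi(sqrt(2)*y/2)


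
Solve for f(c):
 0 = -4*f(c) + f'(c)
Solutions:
 f(c) = C1*exp(4*c)


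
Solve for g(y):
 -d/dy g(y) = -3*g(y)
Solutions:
 g(y) = C1*exp(3*y)


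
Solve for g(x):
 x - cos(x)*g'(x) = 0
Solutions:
 g(x) = C1 + Integral(x/cos(x), x)


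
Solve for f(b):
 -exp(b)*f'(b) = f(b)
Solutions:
 f(b) = C1*exp(exp(-b))


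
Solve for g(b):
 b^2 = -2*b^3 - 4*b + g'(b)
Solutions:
 g(b) = C1 + b^4/2 + b^3/3 + 2*b^2


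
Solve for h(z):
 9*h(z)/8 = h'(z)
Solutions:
 h(z) = C1*exp(9*z/8)


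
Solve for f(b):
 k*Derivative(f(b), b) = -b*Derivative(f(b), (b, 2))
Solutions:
 f(b) = C1 + b^(1 - re(k))*(C2*sin(log(b)*Abs(im(k))) + C3*cos(log(b)*im(k)))


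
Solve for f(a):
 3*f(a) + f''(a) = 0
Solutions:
 f(a) = C1*sin(sqrt(3)*a) + C2*cos(sqrt(3)*a)


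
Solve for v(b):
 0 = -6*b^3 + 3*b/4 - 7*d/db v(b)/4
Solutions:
 v(b) = C1 - 6*b^4/7 + 3*b^2/14


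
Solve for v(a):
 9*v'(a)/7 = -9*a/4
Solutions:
 v(a) = C1 - 7*a^2/8


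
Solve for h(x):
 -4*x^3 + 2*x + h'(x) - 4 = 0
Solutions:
 h(x) = C1 + x^4 - x^2 + 4*x


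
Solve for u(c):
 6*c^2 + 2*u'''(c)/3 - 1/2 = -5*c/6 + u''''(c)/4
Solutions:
 u(c) = C1 + C2*c + C3*c^2 + C4*exp(8*c/3) - 3*c^5/20 - c^4/3 - 3*c^3/8


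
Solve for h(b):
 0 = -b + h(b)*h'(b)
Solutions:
 h(b) = -sqrt(C1 + b^2)
 h(b) = sqrt(C1 + b^2)


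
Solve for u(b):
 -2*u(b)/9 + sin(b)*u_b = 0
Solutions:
 u(b) = C1*(cos(b) - 1)^(1/9)/(cos(b) + 1)^(1/9)


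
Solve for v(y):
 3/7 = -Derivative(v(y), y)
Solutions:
 v(y) = C1 - 3*y/7


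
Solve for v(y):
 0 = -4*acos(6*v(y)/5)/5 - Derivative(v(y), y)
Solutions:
 Integral(1/acos(6*_y/5), (_y, v(y))) = C1 - 4*y/5


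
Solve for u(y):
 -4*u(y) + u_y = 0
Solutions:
 u(y) = C1*exp(4*y)


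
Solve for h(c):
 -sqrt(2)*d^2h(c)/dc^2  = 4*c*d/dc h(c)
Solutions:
 h(c) = C1 + C2*erf(2^(1/4)*c)


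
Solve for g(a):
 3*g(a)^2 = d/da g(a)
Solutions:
 g(a) = -1/(C1 + 3*a)


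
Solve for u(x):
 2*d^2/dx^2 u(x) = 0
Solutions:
 u(x) = C1 + C2*x


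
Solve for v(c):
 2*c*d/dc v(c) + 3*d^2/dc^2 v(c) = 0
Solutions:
 v(c) = C1 + C2*erf(sqrt(3)*c/3)


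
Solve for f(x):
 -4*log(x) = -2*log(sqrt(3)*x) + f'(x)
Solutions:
 f(x) = C1 - 2*x*log(x) + x*log(3) + 2*x


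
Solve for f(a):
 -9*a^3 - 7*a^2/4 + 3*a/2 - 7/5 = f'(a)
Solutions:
 f(a) = C1 - 9*a^4/4 - 7*a^3/12 + 3*a^2/4 - 7*a/5


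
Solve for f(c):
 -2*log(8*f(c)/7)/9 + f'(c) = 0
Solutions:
 -9*Integral(1/(log(_y) - log(7) + 3*log(2)), (_y, f(c)))/2 = C1 - c


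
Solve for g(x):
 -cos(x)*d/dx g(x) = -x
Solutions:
 g(x) = C1 + Integral(x/cos(x), x)


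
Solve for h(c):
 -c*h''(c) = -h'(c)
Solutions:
 h(c) = C1 + C2*c^2


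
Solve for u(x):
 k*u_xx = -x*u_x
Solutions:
 u(x) = C1 + C2*sqrt(k)*erf(sqrt(2)*x*sqrt(1/k)/2)


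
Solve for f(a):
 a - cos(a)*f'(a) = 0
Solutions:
 f(a) = C1 + Integral(a/cos(a), a)


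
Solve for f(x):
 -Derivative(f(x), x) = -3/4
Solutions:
 f(x) = C1 + 3*x/4


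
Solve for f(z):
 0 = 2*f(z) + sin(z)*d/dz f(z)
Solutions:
 f(z) = C1*(cos(z) + 1)/(cos(z) - 1)


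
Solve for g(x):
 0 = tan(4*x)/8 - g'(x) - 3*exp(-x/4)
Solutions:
 g(x) = C1 + log(tan(4*x)^2 + 1)/64 + 12*exp(-x/4)


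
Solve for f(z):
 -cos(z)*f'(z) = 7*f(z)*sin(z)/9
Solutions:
 f(z) = C1*cos(z)^(7/9)


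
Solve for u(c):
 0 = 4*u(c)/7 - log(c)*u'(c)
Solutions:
 u(c) = C1*exp(4*li(c)/7)


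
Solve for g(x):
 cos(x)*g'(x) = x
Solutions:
 g(x) = C1 + Integral(x/cos(x), x)


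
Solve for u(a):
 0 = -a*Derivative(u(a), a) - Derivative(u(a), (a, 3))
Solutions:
 u(a) = C1 + Integral(C2*airyai(-a) + C3*airybi(-a), a)


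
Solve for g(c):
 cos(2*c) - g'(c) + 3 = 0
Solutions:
 g(c) = C1 + 3*c + sin(2*c)/2


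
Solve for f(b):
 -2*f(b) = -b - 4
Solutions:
 f(b) = b/2 + 2


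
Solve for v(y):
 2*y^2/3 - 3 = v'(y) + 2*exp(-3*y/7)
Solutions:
 v(y) = C1 + 2*y^3/9 - 3*y + 14*exp(-3*y/7)/3


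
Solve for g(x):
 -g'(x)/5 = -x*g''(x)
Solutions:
 g(x) = C1 + C2*x^(6/5)


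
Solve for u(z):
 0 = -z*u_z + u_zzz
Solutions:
 u(z) = C1 + Integral(C2*airyai(z) + C3*airybi(z), z)


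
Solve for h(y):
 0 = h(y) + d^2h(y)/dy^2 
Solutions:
 h(y) = C1*sin(y) + C2*cos(y)


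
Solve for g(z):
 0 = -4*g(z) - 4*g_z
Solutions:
 g(z) = C1*exp(-z)


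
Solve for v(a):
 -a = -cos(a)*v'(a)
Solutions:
 v(a) = C1 + Integral(a/cos(a), a)


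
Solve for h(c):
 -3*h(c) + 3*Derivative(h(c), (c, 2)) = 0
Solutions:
 h(c) = C1*exp(-c) + C2*exp(c)


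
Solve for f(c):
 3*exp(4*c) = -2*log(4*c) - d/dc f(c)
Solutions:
 f(c) = C1 - 2*c*log(c) + 2*c*(1 - 2*log(2)) - 3*exp(4*c)/4


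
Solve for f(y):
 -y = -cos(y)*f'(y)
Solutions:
 f(y) = C1 + Integral(y/cos(y), y)


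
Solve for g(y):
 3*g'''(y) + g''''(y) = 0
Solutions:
 g(y) = C1 + C2*y + C3*y^2 + C4*exp(-3*y)


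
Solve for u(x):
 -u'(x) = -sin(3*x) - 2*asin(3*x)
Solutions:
 u(x) = C1 + 2*x*asin(3*x) + 2*sqrt(1 - 9*x^2)/3 - cos(3*x)/3


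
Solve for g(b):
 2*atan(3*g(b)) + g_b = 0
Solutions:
 Integral(1/atan(3*_y), (_y, g(b))) = C1 - 2*b


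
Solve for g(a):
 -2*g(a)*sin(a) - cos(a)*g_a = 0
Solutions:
 g(a) = C1*cos(a)^2


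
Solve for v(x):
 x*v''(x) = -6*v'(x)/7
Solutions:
 v(x) = C1 + C2*x^(1/7)


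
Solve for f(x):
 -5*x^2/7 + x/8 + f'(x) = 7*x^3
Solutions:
 f(x) = C1 + 7*x^4/4 + 5*x^3/21 - x^2/16


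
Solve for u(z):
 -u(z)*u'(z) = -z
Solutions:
 u(z) = -sqrt(C1 + z^2)
 u(z) = sqrt(C1 + z^2)


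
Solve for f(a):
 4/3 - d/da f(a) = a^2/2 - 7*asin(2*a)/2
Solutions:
 f(a) = C1 - a^3/6 + 7*a*asin(2*a)/2 + 4*a/3 + 7*sqrt(1 - 4*a^2)/4


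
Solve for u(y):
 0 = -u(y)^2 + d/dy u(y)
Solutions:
 u(y) = -1/(C1 + y)


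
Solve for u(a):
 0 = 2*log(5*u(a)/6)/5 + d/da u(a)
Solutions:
 5*Integral(1/(log(_y) - log(6) + log(5)), (_y, u(a)))/2 = C1 - a


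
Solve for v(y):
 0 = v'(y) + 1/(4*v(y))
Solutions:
 v(y) = -sqrt(C1 - 2*y)/2
 v(y) = sqrt(C1 - 2*y)/2


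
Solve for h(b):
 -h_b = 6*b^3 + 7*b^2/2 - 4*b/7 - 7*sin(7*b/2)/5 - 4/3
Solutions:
 h(b) = C1 - 3*b^4/2 - 7*b^3/6 + 2*b^2/7 + 4*b/3 - 2*cos(7*b/2)/5


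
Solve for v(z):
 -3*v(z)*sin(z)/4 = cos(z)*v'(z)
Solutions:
 v(z) = C1*cos(z)^(3/4)


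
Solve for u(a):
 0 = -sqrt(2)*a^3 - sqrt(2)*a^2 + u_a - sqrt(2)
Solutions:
 u(a) = C1 + sqrt(2)*a^4/4 + sqrt(2)*a^3/3 + sqrt(2)*a


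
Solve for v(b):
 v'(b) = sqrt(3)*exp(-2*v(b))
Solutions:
 v(b) = log(-sqrt(C1 + 2*sqrt(3)*b))
 v(b) = log(C1 + 2*sqrt(3)*b)/2


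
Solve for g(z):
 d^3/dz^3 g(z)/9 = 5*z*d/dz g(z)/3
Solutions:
 g(z) = C1 + Integral(C2*airyai(15^(1/3)*z) + C3*airybi(15^(1/3)*z), z)


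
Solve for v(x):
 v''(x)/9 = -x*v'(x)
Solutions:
 v(x) = C1 + C2*erf(3*sqrt(2)*x/2)


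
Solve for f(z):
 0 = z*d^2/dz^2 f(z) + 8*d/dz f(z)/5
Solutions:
 f(z) = C1 + C2/z^(3/5)


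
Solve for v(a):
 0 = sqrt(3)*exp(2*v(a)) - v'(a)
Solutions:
 v(a) = log(-sqrt(-1/(C1 + sqrt(3)*a))) - log(2)/2
 v(a) = log(-1/(C1 + sqrt(3)*a))/2 - log(2)/2


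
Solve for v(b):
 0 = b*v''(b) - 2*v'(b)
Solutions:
 v(b) = C1 + C2*b^3


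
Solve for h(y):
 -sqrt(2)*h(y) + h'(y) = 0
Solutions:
 h(y) = C1*exp(sqrt(2)*y)


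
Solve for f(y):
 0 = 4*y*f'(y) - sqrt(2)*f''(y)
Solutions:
 f(y) = C1 + C2*erfi(2^(1/4)*y)


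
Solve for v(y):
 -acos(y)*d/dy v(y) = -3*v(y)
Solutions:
 v(y) = C1*exp(3*Integral(1/acos(y), y))


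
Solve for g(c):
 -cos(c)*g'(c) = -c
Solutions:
 g(c) = C1 + Integral(c/cos(c), c)


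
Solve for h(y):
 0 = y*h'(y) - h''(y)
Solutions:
 h(y) = C1 + C2*erfi(sqrt(2)*y/2)


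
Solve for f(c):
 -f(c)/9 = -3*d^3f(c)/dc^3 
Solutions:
 f(c) = C3*exp(c/3) + (C1*sin(sqrt(3)*c/6) + C2*cos(sqrt(3)*c/6))*exp(-c/6)


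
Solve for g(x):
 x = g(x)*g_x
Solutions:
 g(x) = -sqrt(C1 + x^2)
 g(x) = sqrt(C1 + x^2)


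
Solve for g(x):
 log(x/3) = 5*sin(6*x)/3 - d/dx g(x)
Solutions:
 g(x) = C1 - x*log(x) + x + x*log(3) - 5*cos(6*x)/18


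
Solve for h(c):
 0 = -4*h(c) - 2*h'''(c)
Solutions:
 h(c) = C3*exp(-2^(1/3)*c) + (C1*sin(2^(1/3)*sqrt(3)*c/2) + C2*cos(2^(1/3)*sqrt(3)*c/2))*exp(2^(1/3)*c/2)


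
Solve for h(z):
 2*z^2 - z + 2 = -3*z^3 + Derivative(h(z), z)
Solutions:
 h(z) = C1 + 3*z^4/4 + 2*z^3/3 - z^2/2 + 2*z


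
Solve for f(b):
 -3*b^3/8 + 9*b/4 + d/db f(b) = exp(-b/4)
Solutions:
 f(b) = C1 + 3*b^4/32 - 9*b^2/8 - 4*exp(-b/4)


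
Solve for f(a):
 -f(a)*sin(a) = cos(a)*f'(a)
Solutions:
 f(a) = C1*cos(a)


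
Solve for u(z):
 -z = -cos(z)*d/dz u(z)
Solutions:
 u(z) = C1 + Integral(z/cos(z), z)


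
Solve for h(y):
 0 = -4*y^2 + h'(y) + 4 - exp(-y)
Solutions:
 h(y) = C1 + 4*y^3/3 - 4*y - exp(-y)


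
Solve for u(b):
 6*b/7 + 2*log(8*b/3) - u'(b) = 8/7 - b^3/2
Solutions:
 u(b) = C1 + b^4/8 + 3*b^2/7 + 2*b*log(b) - 22*b/7 - 2*b*log(3) + 6*b*log(2)


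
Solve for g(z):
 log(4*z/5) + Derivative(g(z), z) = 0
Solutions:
 g(z) = C1 - z*log(z) + z*log(5/4) + z


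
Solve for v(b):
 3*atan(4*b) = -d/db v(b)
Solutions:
 v(b) = C1 - 3*b*atan(4*b) + 3*log(16*b^2 + 1)/8


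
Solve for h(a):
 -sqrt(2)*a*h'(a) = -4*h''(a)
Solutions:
 h(a) = C1 + C2*erfi(2^(3/4)*a/4)


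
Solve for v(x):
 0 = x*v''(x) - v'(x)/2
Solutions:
 v(x) = C1 + C2*x^(3/2)


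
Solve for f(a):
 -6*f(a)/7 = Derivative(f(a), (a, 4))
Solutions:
 f(a) = (C1*sin(14^(3/4)*3^(1/4)*a/14) + C2*cos(14^(3/4)*3^(1/4)*a/14))*exp(-14^(3/4)*3^(1/4)*a/14) + (C3*sin(14^(3/4)*3^(1/4)*a/14) + C4*cos(14^(3/4)*3^(1/4)*a/14))*exp(14^(3/4)*3^(1/4)*a/14)


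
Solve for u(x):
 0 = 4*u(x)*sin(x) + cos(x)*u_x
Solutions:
 u(x) = C1*cos(x)^4


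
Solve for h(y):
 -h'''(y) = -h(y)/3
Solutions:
 h(y) = C3*exp(3^(2/3)*y/3) + (C1*sin(3^(1/6)*y/2) + C2*cos(3^(1/6)*y/2))*exp(-3^(2/3)*y/6)


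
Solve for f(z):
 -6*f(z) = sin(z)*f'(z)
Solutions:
 f(z) = C1*(cos(z)^3 + 3*cos(z)^2 + 3*cos(z) + 1)/(cos(z)^3 - 3*cos(z)^2 + 3*cos(z) - 1)


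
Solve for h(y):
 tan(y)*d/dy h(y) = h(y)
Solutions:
 h(y) = C1*sin(y)


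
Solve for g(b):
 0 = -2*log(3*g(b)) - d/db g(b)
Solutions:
 Integral(1/(log(_y) + log(3)), (_y, g(b)))/2 = C1 - b


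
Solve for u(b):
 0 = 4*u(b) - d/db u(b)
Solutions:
 u(b) = C1*exp(4*b)


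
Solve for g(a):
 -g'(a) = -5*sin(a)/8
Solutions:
 g(a) = C1 - 5*cos(a)/8


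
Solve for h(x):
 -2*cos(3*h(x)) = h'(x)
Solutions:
 h(x) = -asin((C1 + exp(12*x))/(C1 - exp(12*x)))/3 + pi/3
 h(x) = asin((C1 + exp(12*x))/(C1 - exp(12*x)))/3


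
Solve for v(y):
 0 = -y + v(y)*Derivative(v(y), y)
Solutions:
 v(y) = -sqrt(C1 + y^2)
 v(y) = sqrt(C1 + y^2)


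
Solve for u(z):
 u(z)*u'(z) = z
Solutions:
 u(z) = -sqrt(C1 + z^2)
 u(z) = sqrt(C1 + z^2)


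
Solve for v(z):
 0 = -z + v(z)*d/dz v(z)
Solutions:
 v(z) = -sqrt(C1 + z^2)
 v(z) = sqrt(C1 + z^2)


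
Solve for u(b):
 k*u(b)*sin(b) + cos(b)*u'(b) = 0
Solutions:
 u(b) = C1*exp(k*log(cos(b)))


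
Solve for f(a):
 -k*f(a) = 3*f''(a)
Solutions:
 f(a) = C1*exp(-sqrt(3)*a*sqrt(-k)/3) + C2*exp(sqrt(3)*a*sqrt(-k)/3)


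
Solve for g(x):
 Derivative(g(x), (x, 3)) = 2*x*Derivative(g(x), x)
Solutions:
 g(x) = C1 + Integral(C2*airyai(2^(1/3)*x) + C3*airybi(2^(1/3)*x), x)


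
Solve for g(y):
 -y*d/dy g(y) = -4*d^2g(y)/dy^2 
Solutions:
 g(y) = C1 + C2*erfi(sqrt(2)*y/4)


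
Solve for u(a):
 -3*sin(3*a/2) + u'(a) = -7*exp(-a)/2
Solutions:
 u(a) = C1 - 2*cos(3*a/2) + 7*exp(-a)/2


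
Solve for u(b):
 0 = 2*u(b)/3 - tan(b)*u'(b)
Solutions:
 u(b) = C1*sin(b)^(2/3)


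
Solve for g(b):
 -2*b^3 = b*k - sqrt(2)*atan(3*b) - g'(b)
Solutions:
 g(b) = C1 + b^4/2 + b^2*k/2 - sqrt(2)*(b*atan(3*b) - log(9*b^2 + 1)/6)


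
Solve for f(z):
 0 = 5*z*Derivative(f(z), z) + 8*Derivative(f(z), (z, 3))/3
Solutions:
 f(z) = C1 + Integral(C2*airyai(-15^(1/3)*z/2) + C3*airybi(-15^(1/3)*z/2), z)


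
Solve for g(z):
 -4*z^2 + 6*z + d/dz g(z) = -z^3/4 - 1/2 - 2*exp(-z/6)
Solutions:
 g(z) = C1 - z^4/16 + 4*z^3/3 - 3*z^2 - z/2 + 12*exp(-z/6)


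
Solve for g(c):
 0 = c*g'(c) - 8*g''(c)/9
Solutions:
 g(c) = C1 + C2*erfi(3*c/4)


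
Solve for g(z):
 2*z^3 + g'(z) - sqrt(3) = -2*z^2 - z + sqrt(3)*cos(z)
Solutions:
 g(z) = C1 - z^4/2 - 2*z^3/3 - z^2/2 + sqrt(3)*z + sqrt(3)*sin(z)


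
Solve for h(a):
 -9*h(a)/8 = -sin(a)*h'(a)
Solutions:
 h(a) = C1*(cos(a) - 1)^(9/16)/(cos(a) + 1)^(9/16)


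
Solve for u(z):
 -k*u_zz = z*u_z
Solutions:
 u(z) = C1 + C2*sqrt(k)*erf(sqrt(2)*z*sqrt(1/k)/2)


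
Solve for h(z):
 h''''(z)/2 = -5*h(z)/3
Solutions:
 h(z) = (C1*sin(5^(1/4)*6^(3/4)*z/6) + C2*cos(5^(1/4)*6^(3/4)*z/6))*exp(-5^(1/4)*6^(3/4)*z/6) + (C3*sin(5^(1/4)*6^(3/4)*z/6) + C4*cos(5^(1/4)*6^(3/4)*z/6))*exp(5^(1/4)*6^(3/4)*z/6)


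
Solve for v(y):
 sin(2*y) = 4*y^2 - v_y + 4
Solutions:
 v(y) = C1 + 4*y^3/3 + 4*y + cos(2*y)/2


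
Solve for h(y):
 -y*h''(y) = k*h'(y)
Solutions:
 h(y) = C1 + y^(1 - re(k))*(C2*sin(log(y)*Abs(im(k))) + C3*cos(log(y)*im(k)))


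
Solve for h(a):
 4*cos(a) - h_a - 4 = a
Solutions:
 h(a) = C1 - a^2/2 - 4*a + 4*sin(a)


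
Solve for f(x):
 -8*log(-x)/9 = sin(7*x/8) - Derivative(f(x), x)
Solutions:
 f(x) = C1 + 8*x*log(-x)/9 - 8*x/9 - 8*cos(7*x/8)/7


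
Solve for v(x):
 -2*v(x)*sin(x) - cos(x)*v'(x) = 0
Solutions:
 v(x) = C1*cos(x)^2


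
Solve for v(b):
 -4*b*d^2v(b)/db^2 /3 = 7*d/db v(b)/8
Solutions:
 v(b) = C1 + C2*b^(11/32)


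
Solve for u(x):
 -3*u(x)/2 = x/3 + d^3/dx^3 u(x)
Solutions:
 u(x) = C3*exp(-2^(2/3)*3^(1/3)*x/2) - 2*x/9 + (C1*sin(2^(2/3)*3^(5/6)*x/4) + C2*cos(2^(2/3)*3^(5/6)*x/4))*exp(2^(2/3)*3^(1/3)*x/4)


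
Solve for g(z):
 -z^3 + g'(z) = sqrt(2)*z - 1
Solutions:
 g(z) = C1 + z^4/4 + sqrt(2)*z^2/2 - z


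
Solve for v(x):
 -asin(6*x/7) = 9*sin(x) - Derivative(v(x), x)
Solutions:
 v(x) = C1 + x*asin(6*x/7) + sqrt(49 - 36*x^2)/6 - 9*cos(x)


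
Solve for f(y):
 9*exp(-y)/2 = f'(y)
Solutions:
 f(y) = C1 - 9*exp(-y)/2


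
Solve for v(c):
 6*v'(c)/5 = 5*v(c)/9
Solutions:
 v(c) = C1*exp(25*c/54)


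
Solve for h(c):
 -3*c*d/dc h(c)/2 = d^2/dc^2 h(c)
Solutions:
 h(c) = C1 + C2*erf(sqrt(3)*c/2)


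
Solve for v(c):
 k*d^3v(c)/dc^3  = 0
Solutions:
 v(c) = C1 + C2*c + C3*c^2


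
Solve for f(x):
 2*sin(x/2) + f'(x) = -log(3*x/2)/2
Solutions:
 f(x) = C1 - x*log(x)/2 - x*log(3) + x/2 + x*log(6)/2 + 4*cos(x/2)


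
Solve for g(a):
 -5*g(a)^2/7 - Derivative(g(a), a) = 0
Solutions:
 g(a) = 7/(C1 + 5*a)


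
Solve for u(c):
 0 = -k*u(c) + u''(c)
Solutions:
 u(c) = C1*exp(-c*sqrt(k)) + C2*exp(c*sqrt(k))


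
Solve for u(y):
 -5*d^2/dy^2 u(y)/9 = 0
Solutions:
 u(y) = C1 + C2*y


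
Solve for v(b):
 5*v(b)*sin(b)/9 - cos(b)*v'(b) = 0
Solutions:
 v(b) = C1/cos(b)^(5/9)


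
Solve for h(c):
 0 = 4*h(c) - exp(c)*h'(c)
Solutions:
 h(c) = C1*exp(-4*exp(-c))


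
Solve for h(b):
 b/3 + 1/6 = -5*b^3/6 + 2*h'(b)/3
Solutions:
 h(b) = C1 + 5*b^4/16 + b^2/4 + b/4


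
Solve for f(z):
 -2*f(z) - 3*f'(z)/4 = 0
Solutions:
 f(z) = C1*exp(-8*z/3)


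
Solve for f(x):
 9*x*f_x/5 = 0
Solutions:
 f(x) = C1


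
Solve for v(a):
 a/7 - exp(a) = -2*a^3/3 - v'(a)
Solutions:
 v(a) = C1 - a^4/6 - a^2/14 + exp(a)


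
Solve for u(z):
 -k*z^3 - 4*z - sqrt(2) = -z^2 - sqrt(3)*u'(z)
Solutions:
 u(z) = C1 + sqrt(3)*k*z^4/12 - sqrt(3)*z^3/9 + 2*sqrt(3)*z^2/3 + sqrt(6)*z/3


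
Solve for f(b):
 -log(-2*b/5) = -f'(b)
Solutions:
 f(b) = C1 + b*log(-b) + b*(-log(5) - 1 + log(2))


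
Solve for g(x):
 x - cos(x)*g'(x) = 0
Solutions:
 g(x) = C1 + Integral(x/cos(x), x)


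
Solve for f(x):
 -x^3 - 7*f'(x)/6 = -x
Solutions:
 f(x) = C1 - 3*x^4/14 + 3*x^2/7


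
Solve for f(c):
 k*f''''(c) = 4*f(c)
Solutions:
 f(c) = C1*exp(-sqrt(2)*c*(1/k)^(1/4)) + C2*exp(sqrt(2)*c*(1/k)^(1/4)) + C3*exp(-sqrt(2)*I*c*(1/k)^(1/4)) + C4*exp(sqrt(2)*I*c*(1/k)^(1/4))


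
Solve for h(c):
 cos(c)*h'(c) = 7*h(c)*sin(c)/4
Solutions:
 h(c) = C1/cos(c)^(7/4)


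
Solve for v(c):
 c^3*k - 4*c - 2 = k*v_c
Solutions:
 v(c) = C1 + c^4/4 - 2*c^2/k - 2*c/k


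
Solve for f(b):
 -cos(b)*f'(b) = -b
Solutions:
 f(b) = C1 + Integral(b/cos(b), b)


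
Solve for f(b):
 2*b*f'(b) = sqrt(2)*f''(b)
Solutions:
 f(b) = C1 + C2*erfi(2^(3/4)*b/2)


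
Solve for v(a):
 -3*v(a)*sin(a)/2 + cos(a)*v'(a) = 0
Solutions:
 v(a) = C1/cos(a)^(3/2)


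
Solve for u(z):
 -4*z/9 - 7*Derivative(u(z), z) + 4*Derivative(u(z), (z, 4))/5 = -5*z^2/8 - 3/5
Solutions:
 u(z) = C1 + C4*exp(70^(1/3)*z/2) + 5*z^3/168 - 2*z^2/63 + 3*z/35 + (C2*sin(sqrt(3)*70^(1/3)*z/4) + C3*cos(sqrt(3)*70^(1/3)*z/4))*exp(-70^(1/3)*z/4)


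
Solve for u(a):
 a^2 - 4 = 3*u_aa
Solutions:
 u(a) = C1 + C2*a + a^4/36 - 2*a^2/3


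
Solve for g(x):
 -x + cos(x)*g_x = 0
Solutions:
 g(x) = C1 + Integral(x/cos(x), x)


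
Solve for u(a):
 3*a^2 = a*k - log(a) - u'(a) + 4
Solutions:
 u(a) = C1 - a^3 + a^2*k/2 - a*log(a) + 5*a


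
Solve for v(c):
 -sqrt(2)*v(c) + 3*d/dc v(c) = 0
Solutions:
 v(c) = C1*exp(sqrt(2)*c/3)


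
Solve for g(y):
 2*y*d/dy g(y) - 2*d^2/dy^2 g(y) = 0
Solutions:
 g(y) = C1 + C2*erfi(sqrt(2)*y/2)


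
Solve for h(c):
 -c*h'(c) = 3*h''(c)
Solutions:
 h(c) = C1 + C2*erf(sqrt(6)*c/6)


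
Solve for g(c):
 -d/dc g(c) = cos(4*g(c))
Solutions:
 g(c) = -asin((C1 + exp(8*c))/(C1 - exp(8*c)))/4 + pi/4
 g(c) = asin((C1 + exp(8*c))/(C1 - exp(8*c)))/4


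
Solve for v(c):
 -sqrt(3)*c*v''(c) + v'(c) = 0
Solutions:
 v(c) = C1 + C2*c^(sqrt(3)/3 + 1)


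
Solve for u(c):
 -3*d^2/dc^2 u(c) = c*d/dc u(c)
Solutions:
 u(c) = C1 + C2*erf(sqrt(6)*c/6)


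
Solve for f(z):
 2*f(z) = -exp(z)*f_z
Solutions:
 f(z) = C1*exp(2*exp(-z))


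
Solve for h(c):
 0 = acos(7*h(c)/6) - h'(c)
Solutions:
 Integral(1/acos(7*_y/6), (_y, h(c))) = C1 + c


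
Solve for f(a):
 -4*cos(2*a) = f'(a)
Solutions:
 f(a) = C1 - 2*sin(2*a)


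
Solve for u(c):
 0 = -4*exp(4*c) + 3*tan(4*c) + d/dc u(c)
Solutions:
 u(c) = C1 + exp(4*c) + 3*log(cos(4*c))/4


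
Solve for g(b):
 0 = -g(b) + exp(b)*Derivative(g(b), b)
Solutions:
 g(b) = C1*exp(-exp(-b))


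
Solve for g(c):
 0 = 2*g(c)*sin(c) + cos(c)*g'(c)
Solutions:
 g(c) = C1*cos(c)^2


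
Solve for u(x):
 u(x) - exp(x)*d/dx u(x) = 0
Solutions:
 u(x) = C1*exp(-exp(-x))


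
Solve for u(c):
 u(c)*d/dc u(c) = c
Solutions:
 u(c) = -sqrt(C1 + c^2)
 u(c) = sqrt(C1 + c^2)


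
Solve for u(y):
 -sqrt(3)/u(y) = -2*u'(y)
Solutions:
 u(y) = -sqrt(C1 + sqrt(3)*y)
 u(y) = sqrt(C1 + sqrt(3)*y)


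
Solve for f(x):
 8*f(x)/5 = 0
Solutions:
 f(x) = 0


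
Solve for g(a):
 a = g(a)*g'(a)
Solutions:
 g(a) = -sqrt(C1 + a^2)
 g(a) = sqrt(C1 + a^2)


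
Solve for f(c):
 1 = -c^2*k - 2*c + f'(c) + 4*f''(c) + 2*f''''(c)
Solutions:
 f(c) = C1 + C2*exp(-6^(1/3)*c*(-(9 + sqrt(465))^(1/3) + 4*6^(1/3)/(9 + sqrt(465))^(1/3))/12)*sin(2^(1/3)*3^(1/6)*c*(2^(1/3)/(9 + sqrt(465))^(1/3) + 3^(2/3)*(9 + sqrt(465))^(1/3)/12)) + C3*exp(-6^(1/3)*c*(-(9 + sqrt(465))^(1/3) + 4*6^(1/3)/(9 + sqrt(465))^(1/3))/12)*cos(2^(1/3)*3^(1/6)*c*(2^(1/3)/(9 + sqrt(465))^(1/3) + 3^(2/3)*(9 + sqrt(465))^(1/3)/12)) + C4*exp(6^(1/3)*c*(-(9 + sqrt(465))^(1/3) + 4*6^(1/3)/(9 + sqrt(465))^(1/3))/6) + c^3*k/3 - 4*c^2*k + c^2 + 32*c*k - 7*c


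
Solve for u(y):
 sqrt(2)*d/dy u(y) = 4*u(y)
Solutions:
 u(y) = C1*exp(2*sqrt(2)*y)


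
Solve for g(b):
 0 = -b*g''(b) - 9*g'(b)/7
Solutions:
 g(b) = C1 + C2/b^(2/7)


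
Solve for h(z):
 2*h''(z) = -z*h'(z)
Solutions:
 h(z) = C1 + C2*erf(z/2)


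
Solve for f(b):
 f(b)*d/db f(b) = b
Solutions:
 f(b) = -sqrt(C1 + b^2)
 f(b) = sqrt(C1 + b^2)


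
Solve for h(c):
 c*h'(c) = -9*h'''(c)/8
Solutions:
 h(c) = C1 + Integral(C2*airyai(-2*3^(1/3)*c/3) + C3*airybi(-2*3^(1/3)*c/3), c)


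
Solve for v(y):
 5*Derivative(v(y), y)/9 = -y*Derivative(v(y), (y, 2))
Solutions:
 v(y) = C1 + C2*y^(4/9)


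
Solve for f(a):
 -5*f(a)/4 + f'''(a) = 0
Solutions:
 f(a) = C3*exp(10^(1/3)*a/2) + (C1*sin(10^(1/3)*sqrt(3)*a/4) + C2*cos(10^(1/3)*sqrt(3)*a/4))*exp(-10^(1/3)*a/4)


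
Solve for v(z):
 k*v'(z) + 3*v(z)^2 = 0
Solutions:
 v(z) = k/(C1*k + 3*z)


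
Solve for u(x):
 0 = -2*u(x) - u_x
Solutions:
 u(x) = C1*exp(-2*x)


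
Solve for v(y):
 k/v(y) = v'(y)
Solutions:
 v(y) = -sqrt(C1 + 2*k*y)
 v(y) = sqrt(C1 + 2*k*y)


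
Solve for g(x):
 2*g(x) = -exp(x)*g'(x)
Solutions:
 g(x) = C1*exp(2*exp(-x))


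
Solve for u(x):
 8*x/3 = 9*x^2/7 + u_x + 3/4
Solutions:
 u(x) = C1 - 3*x^3/7 + 4*x^2/3 - 3*x/4


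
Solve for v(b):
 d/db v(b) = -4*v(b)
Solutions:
 v(b) = C1*exp(-4*b)


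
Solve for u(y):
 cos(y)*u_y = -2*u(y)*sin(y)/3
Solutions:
 u(y) = C1*cos(y)^(2/3)


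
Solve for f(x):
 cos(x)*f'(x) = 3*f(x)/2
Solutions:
 f(x) = C1*(sin(x) + 1)^(3/4)/(sin(x) - 1)^(3/4)


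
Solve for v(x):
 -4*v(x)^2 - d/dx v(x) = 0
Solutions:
 v(x) = 1/(C1 + 4*x)


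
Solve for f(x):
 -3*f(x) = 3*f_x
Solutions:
 f(x) = C1*exp(-x)


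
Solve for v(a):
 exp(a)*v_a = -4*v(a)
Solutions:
 v(a) = C1*exp(4*exp(-a))


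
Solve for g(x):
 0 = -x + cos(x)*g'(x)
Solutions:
 g(x) = C1 + Integral(x/cos(x), x)


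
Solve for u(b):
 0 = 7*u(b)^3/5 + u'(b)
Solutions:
 u(b) = -sqrt(10)*sqrt(-1/(C1 - 7*b))/2
 u(b) = sqrt(10)*sqrt(-1/(C1 - 7*b))/2


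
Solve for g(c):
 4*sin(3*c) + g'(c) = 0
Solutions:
 g(c) = C1 + 4*cos(3*c)/3


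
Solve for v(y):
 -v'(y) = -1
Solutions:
 v(y) = C1 + y


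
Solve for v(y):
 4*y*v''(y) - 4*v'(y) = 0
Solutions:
 v(y) = C1 + C2*y^2


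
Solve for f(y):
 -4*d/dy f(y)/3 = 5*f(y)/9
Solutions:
 f(y) = C1*exp(-5*y/12)


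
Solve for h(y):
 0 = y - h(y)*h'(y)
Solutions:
 h(y) = -sqrt(C1 + y^2)
 h(y) = sqrt(C1 + y^2)


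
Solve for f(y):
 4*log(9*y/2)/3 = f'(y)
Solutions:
 f(y) = C1 + 4*y*log(y)/3 - 4*y/3 - 4*y*log(2)/3 + 8*y*log(3)/3


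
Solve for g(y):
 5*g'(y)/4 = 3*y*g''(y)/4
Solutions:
 g(y) = C1 + C2*y^(8/3)


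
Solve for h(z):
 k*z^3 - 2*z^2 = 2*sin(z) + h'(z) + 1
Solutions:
 h(z) = C1 + k*z^4/4 - 2*z^3/3 - z + 2*cos(z)


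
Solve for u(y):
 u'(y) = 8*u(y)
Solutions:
 u(y) = C1*exp(8*y)


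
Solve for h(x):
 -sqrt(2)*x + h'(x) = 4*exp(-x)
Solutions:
 h(x) = C1 + sqrt(2)*x^2/2 - 4*exp(-x)


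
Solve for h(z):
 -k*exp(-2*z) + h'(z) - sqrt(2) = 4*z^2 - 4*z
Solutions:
 h(z) = C1 - k*exp(-2*z)/2 + 4*z^3/3 - 2*z^2 + sqrt(2)*z


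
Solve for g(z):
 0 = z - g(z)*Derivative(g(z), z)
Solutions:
 g(z) = -sqrt(C1 + z^2)
 g(z) = sqrt(C1 + z^2)


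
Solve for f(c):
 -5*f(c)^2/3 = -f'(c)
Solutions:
 f(c) = -3/(C1 + 5*c)


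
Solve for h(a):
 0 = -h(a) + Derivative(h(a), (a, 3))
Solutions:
 h(a) = C3*exp(a) + (C1*sin(sqrt(3)*a/2) + C2*cos(sqrt(3)*a/2))*exp(-a/2)


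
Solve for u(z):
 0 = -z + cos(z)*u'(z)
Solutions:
 u(z) = C1 + Integral(z/cos(z), z)


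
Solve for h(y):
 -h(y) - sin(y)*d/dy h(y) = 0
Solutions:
 h(y) = C1*sqrt(cos(y) + 1)/sqrt(cos(y) - 1)


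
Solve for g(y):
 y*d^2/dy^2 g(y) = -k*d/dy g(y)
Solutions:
 g(y) = C1 + y^(1 - re(k))*(C2*sin(log(y)*Abs(im(k))) + C3*cos(log(y)*im(k)))


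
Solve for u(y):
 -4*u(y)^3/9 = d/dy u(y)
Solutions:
 u(y) = -3*sqrt(2)*sqrt(-1/(C1 - 4*y))/2
 u(y) = 3*sqrt(2)*sqrt(-1/(C1 - 4*y))/2


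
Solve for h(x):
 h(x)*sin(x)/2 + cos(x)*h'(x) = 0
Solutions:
 h(x) = C1*sqrt(cos(x))


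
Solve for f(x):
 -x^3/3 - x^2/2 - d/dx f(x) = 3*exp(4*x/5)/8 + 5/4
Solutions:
 f(x) = C1 - x^4/12 - x^3/6 - 5*x/4 - 15*exp(4*x/5)/32


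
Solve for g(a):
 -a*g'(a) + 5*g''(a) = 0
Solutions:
 g(a) = C1 + C2*erfi(sqrt(10)*a/10)


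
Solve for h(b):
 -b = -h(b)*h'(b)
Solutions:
 h(b) = -sqrt(C1 + b^2)
 h(b) = sqrt(C1 + b^2)


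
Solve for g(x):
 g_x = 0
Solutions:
 g(x) = C1


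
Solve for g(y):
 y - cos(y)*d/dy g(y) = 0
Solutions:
 g(y) = C1 + Integral(y/cos(y), y)


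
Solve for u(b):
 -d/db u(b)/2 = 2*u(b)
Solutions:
 u(b) = C1*exp(-4*b)


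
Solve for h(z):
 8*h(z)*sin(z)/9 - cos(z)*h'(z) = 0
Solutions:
 h(z) = C1/cos(z)^(8/9)


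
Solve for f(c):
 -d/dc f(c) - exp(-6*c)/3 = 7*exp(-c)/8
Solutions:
 f(c) = C1 + 7*exp(-c)/8 + exp(-6*c)/18


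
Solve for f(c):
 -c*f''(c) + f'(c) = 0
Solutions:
 f(c) = C1 + C2*c^2


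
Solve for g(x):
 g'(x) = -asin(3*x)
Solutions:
 g(x) = C1 - x*asin(3*x) - sqrt(1 - 9*x^2)/3


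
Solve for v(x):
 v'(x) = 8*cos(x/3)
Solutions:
 v(x) = C1 + 24*sin(x/3)


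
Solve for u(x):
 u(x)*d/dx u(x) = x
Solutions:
 u(x) = -sqrt(C1 + x^2)
 u(x) = sqrt(C1 + x^2)


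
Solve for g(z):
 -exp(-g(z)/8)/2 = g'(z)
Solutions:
 g(z) = 8*log(C1 - z/16)


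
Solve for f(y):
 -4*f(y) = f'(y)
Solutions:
 f(y) = C1*exp(-4*y)


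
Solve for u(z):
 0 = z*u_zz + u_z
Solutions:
 u(z) = C1 + C2*log(z)


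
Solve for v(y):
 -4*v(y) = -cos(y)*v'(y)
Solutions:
 v(y) = C1*(sin(y)^2 + 2*sin(y) + 1)/(sin(y)^2 - 2*sin(y) + 1)


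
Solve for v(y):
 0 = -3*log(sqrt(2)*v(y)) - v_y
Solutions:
 2*Integral(1/(2*log(_y) + log(2)), (_y, v(y)))/3 = C1 - y


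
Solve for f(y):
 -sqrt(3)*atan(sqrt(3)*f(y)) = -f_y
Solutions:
 Integral(1/atan(sqrt(3)*_y), (_y, f(y))) = C1 + sqrt(3)*y


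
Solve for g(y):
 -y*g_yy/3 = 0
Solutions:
 g(y) = C1 + C2*y


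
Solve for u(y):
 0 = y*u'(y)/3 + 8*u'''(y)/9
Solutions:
 u(y) = C1 + Integral(C2*airyai(-3^(1/3)*y/2) + C3*airybi(-3^(1/3)*y/2), y)


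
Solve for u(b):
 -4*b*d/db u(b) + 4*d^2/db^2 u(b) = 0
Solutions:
 u(b) = C1 + C2*erfi(sqrt(2)*b/2)


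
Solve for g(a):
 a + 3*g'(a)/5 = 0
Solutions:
 g(a) = C1 - 5*a^2/6


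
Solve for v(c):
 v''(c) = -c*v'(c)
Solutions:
 v(c) = C1 + C2*erf(sqrt(2)*c/2)


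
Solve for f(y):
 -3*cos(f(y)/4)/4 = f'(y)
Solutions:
 3*y/4 - 2*log(sin(f(y)/4) - 1) + 2*log(sin(f(y)/4) + 1) = C1


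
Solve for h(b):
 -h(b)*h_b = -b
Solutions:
 h(b) = -sqrt(C1 + b^2)
 h(b) = sqrt(C1 + b^2)


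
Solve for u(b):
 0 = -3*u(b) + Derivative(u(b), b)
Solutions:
 u(b) = C1*exp(3*b)


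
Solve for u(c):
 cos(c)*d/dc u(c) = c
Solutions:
 u(c) = C1 + Integral(c/cos(c), c)


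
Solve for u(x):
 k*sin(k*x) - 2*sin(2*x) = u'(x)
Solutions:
 u(x) = C1 + cos(2*x) - cos(k*x)


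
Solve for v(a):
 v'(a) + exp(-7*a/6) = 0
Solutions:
 v(a) = C1 + 6*exp(-7*a/6)/7


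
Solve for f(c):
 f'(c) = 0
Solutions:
 f(c) = C1


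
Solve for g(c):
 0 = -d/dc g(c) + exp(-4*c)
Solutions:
 g(c) = C1 - exp(-4*c)/4


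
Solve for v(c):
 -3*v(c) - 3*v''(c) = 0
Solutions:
 v(c) = C1*sin(c) + C2*cos(c)


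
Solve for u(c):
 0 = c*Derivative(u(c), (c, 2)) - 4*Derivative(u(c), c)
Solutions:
 u(c) = C1 + C2*c^5


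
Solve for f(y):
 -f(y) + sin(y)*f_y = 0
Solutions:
 f(y) = C1*sqrt(cos(y) - 1)/sqrt(cos(y) + 1)


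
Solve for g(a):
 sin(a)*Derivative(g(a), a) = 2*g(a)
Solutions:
 g(a) = C1*(cos(a) - 1)/(cos(a) + 1)


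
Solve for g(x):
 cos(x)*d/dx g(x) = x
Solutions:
 g(x) = C1 + Integral(x/cos(x), x)


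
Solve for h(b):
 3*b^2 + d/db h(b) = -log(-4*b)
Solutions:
 h(b) = C1 - b^3 - b*log(-b) + b*(1 - 2*log(2))


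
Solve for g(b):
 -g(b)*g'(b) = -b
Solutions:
 g(b) = -sqrt(C1 + b^2)
 g(b) = sqrt(C1 + b^2)


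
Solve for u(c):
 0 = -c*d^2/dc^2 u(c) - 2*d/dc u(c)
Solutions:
 u(c) = C1 + C2/c


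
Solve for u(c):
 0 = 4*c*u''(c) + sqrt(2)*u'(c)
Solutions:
 u(c) = C1 + C2*c^(1 - sqrt(2)/4)


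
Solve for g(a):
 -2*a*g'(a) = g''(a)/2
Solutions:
 g(a) = C1 + C2*erf(sqrt(2)*a)


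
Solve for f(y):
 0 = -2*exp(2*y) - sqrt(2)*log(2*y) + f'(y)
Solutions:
 f(y) = C1 + sqrt(2)*y*log(y) + sqrt(2)*y*(-1 + log(2)) + exp(2*y)


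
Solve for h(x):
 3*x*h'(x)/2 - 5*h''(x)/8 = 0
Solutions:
 h(x) = C1 + C2*erfi(sqrt(30)*x/5)


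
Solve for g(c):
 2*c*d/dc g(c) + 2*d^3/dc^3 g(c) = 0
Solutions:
 g(c) = C1 + Integral(C2*airyai(-c) + C3*airybi(-c), c)


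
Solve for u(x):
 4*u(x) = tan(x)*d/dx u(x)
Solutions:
 u(x) = C1*sin(x)^4


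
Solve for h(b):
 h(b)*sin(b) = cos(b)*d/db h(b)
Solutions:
 h(b) = C1/cos(b)


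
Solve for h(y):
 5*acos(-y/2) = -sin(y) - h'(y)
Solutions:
 h(y) = C1 - 5*y*acos(-y/2) - 5*sqrt(4 - y^2) + cos(y)


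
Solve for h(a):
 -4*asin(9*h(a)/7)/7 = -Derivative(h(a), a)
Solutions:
 Integral(1/asin(9*_y/7), (_y, h(a))) = C1 + 4*a/7


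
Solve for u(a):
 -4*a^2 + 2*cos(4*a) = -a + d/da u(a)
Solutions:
 u(a) = C1 - 4*a^3/3 + a^2/2 + sin(4*a)/2


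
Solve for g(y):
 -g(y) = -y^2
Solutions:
 g(y) = y^2


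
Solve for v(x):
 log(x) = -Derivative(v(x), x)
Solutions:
 v(x) = C1 - x*log(x) + x


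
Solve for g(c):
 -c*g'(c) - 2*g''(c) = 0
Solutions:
 g(c) = C1 + C2*erf(c/2)


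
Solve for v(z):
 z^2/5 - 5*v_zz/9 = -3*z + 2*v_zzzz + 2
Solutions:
 v(z) = C1 + C2*z + C3*sin(sqrt(10)*z/6) + C4*cos(sqrt(10)*z/6) + 3*z^4/100 + 9*z^3/10 - 387*z^2/125


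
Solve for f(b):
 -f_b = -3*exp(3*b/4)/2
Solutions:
 f(b) = C1 + 2*exp(3*b/4)


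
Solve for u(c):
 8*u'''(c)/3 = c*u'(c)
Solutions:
 u(c) = C1 + Integral(C2*airyai(3^(1/3)*c/2) + C3*airybi(3^(1/3)*c/2), c)


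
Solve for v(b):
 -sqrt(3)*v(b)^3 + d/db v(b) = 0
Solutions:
 v(b) = -sqrt(2)*sqrt(-1/(C1 + sqrt(3)*b))/2
 v(b) = sqrt(2)*sqrt(-1/(C1 + sqrt(3)*b))/2


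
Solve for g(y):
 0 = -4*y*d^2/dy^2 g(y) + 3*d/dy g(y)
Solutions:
 g(y) = C1 + C2*y^(7/4)


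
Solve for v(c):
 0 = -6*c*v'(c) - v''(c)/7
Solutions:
 v(c) = C1 + C2*erf(sqrt(21)*c)


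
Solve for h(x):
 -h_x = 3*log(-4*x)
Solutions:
 h(x) = C1 - 3*x*log(-x) + 3*x*(1 - 2*log(2))


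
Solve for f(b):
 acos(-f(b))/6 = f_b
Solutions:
 Integral(1/acos(-_y), (_y, f(b))) = C1 + b/6


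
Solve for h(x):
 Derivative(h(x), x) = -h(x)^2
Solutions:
 h(x) = 1/(C1 + x)


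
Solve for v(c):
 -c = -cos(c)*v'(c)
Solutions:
 v(c) = C1 + Integral(c/cos(c), c)


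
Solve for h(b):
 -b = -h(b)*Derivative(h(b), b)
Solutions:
 h(b) = -sqrt(C1 + b^2)
 h(b) = sqrt(C1 + b^2)


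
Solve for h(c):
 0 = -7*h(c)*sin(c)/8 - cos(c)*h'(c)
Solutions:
 h(c) = C1*cos(c)^(7/8)


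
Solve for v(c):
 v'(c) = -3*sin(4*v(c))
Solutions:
 v(c) = -acos((-C1 - exp(24*c))/(C1 - exp(24*c)))/4 + pi/2
 v(c) = acos((-C1 - exp(24*c))/(C1 - exp(24*c)))/4


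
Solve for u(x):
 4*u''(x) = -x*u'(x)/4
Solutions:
 u(x) = C1 + C2*erf(sqrt(2)*x/8)


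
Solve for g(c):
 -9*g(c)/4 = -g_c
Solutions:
 g(c) = C1*exp(9*c/4)


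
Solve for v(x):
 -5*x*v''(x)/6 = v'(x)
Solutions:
 v(x) = C1 + C2/x^(1/5)


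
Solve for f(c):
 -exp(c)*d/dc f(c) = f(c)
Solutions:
 f(c) = C1*exp(exp(-c))


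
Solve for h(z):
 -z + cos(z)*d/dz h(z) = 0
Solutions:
 h(z) = C1 + Integral(z/cos(z), z)


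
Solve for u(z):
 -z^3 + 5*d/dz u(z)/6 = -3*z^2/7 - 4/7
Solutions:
 u(z) = C1 + 3*z^4/10 - 6*z^3/35 - 24*z/35


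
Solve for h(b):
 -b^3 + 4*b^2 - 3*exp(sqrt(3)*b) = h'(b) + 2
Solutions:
 h(b) = C1 - b^4/4 + 4*b^3/3 - 2*b - sqrt(3)*exp(sqrt(3)*b)


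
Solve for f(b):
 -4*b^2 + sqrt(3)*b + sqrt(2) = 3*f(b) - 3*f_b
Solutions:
 f(b) = C1*exp(b) - 4*b^2/3 - 8*b/3 + sqrt(3)*b/3 - 8/3 + sqrt(2)/3 + sqrt(3)/3


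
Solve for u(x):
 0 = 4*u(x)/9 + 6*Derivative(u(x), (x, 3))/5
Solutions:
 u(x) = C3*exp(-10^(1/3)*x/3) + (C1*sin(10^(1/3)*sqrt(3)*x/6) + C2*cos(10^(1/3)*sqrt(3)*x/6))*exp(10^(1/3)*x/6)


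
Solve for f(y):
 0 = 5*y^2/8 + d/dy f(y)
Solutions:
 f(y) = C1 - 5*y^3/24
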